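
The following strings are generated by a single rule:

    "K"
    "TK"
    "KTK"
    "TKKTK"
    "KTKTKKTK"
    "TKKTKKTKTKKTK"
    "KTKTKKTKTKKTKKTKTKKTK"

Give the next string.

From term 3 onward, concatenate the second-to-last term with the last: K·TK = KTK, TK·KTK = TKKTK, …
The next term joins TKKTKKTKTKKTK and KTKTKKTKTKKTKKTKTKKTK.

TKKTKKTKTKKTKKTKTKKTKTKKTKKTKTKKTK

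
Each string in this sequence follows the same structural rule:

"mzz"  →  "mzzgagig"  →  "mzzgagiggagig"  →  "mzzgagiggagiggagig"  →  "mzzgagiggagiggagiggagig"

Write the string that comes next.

The strings grow by a fixed suffix gagig each time.
So the next term is mzzgagiggagiggagiggagig·gagig.

mzzgagiggagiggagiggagiggagig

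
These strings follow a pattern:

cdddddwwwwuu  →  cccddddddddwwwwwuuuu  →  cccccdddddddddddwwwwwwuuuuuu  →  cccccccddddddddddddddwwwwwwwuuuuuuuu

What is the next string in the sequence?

cccccccccdddddddddddddddddwwwwwwwwuuuuuuuuuu

Each string has the form c^{2n-1} d^{3n+2} w^{n+3} u^{2n} (n = 1, 2, …).
For the next term, n = 5, so the run lengths are 9, 17, 8, 10.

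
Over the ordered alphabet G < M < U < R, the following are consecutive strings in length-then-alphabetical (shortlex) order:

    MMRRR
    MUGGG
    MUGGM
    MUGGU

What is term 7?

MUGMM

Advancing 3 positions from MUGGU through MUGGU → MUGGR → MUGMG reaches term 7.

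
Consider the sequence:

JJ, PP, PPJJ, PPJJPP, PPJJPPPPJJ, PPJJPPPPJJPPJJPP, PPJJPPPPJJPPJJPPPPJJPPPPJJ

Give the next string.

From term 3 onward, concatenate the last term with the second-to-last: PP·JJ = PPJJ, PPJJ·PP = PPJJPP, …
The next term joins PPJJPPPPJJPPJJPPPPJJPPPPJJ and PPJJPPPPJJPPJJPP.

PPJJPPPPJJPPJJPPPPJJPPPPJJPPJJPPPPJJPPJJPP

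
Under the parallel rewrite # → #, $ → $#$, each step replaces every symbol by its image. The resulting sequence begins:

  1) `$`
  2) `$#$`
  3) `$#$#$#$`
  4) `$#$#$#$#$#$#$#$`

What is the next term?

Applying the rule to each of the 15 symbols of $#$#$#$#$#$#$#$ gives the pieces $#$ # $#$ # $#$ # $#$ # $#$ # $#$ # $#$ # $#$, which concatenate to the answer.

$#$#$#$#$#$#$#$#$#$#$#$#$#$#$#$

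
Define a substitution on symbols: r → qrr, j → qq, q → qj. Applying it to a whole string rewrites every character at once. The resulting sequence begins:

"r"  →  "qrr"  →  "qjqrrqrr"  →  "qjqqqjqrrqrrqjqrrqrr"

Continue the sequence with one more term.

Applying the rule to each of the 20 symbols of qjqqqjqrrqrrqjqrrqrr gives the pieces qj qq qj qj qj qq qj qrr qrr qj qrr qrr qj qq qj qrr qrr qj qrr qrr, which concatenate to the answer.

qjqqqjqjqjqqqjqrrqrrqjqrrqrrqjqqqjqrrqrrqjqrrqrr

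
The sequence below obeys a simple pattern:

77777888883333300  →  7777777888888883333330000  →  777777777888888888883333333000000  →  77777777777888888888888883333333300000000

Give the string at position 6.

Reading off run lengths: 7 runs 5, 7, 9, 11; 8 runs 5, 8, 11, 14; 3 runs 5, 6, 7, 8; 0 runs 2, 4, 6, 8 — each is linear in n, where the shown terms are n = 2, 3, 4, 5.
For term 6, n = 7, so the run lengths are 15, 20, 10, 12.

777777777777777888888888888888888883333333333000000000000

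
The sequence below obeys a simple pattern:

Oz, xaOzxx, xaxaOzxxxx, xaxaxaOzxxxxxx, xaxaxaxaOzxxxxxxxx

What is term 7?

xaxaxaxaxaxaOzxxxxxxxxxxxx

Every step adds xa to the front and xx to the end of the previous string.
From xaxaxaxaOzxxxxxxxx, 2 further steps: xaxaxaxaOzxxxxxxxx → xaxaxaxaxaOzxxxxxxxxxx → (answer).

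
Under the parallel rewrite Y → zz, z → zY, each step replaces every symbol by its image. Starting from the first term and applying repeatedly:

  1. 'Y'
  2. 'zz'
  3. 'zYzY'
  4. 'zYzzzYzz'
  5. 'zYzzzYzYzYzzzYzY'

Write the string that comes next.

Rewriting the 16 symbols of zYzzzYzYzYzzzYzY one by one yields zY zz zY zY zY zz zY zz zY zz zY zY zY zz zY zz; concatenated:

zYzzzYzYzYzzzYzzzYzzzYzYzYzzzYzz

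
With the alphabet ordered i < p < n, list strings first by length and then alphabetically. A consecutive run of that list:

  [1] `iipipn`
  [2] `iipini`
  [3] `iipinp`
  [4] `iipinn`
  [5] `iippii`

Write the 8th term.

Advancing 3 positions from iippii through iippii → iippip → iippin reaches term 8.

iipppi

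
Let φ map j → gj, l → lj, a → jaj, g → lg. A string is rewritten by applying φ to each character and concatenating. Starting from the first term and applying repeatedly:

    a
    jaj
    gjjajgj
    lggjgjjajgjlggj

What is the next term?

Replace each of the 15 characters of lggjgjjajgjlggj in place — lj lg lg gj lg gj gj jaj gj lg gj lj lg lg gj — and concatenate.

ljlglggjlggjgjjajgjlggjljlglggj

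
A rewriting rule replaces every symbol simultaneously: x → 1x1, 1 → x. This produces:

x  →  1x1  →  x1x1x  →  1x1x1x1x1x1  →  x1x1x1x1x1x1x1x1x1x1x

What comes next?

1x1x1x1x1x1x1x1x1x1x1x1x1x1x1x1x1x1x1x1x1x1

Replace each of the 21 characters of x1x1x1x1x1x1x1x1x1x1x in place — 1x1 x 1x1 x 1x1 x 1x1 x 1x1 x 1x1 x 1x1 x 1x1 x 1x1 x 1x1 x 1x1 — and concatenate.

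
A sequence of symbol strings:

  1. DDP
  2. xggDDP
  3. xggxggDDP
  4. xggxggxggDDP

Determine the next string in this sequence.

Each term is the previous one with xgg prepended.
Applying this once more to xggxggxggDDP:

xggxggxggxggDDP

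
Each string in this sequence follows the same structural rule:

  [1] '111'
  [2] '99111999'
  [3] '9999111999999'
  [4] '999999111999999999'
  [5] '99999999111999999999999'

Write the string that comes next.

Every step adds 99 to the front and 999 to the end of the previous string.
Applying this once more to 99999999111999999999999:

9999999999111999999999999999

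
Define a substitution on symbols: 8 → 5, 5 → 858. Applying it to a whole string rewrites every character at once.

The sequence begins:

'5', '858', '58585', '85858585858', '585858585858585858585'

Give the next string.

Replace each of the 21 characters of 585858585858585858585 in place — 858 5 858 5 858 5 858 5 858 5 858 5 858 5 858 5 858 5 858 5 858 — and concatenate.

8585858585858585858585858585858585858585858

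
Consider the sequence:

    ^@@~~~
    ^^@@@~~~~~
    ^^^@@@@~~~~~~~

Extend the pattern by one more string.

^^^^@@@@@~~~~~~~~~

Reading off run lengths: ^ runs 1, 2, 3; @ runs 2, 3, 4; ~ runs 3, 5, 7 — each is linear in n, where the shown terms are n = 2, 3, 4.
For the next term, n = 5, so the run lengths are 4, 5, 9.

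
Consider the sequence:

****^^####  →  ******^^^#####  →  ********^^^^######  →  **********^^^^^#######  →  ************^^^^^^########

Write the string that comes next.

The n-th term is 2n *'s then n ^'s then n+2 #'s, where the shown terms are n = 2, 3, 4, 5, 6.
At n = 7 the blocks have lengths 14, 7, 9.

**************^^^^^^^#########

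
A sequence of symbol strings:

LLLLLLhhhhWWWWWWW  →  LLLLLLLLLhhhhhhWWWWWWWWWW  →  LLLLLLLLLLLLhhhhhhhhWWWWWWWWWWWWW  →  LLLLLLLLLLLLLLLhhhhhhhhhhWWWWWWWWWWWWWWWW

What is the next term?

LLLLLLLLLLLLLLLLLLhhhhhhhhhhhhWWWWWWWWWWWWWWWWWWW

Reading off run lengths: L runs 6, 9, 12, 15; h runs 4, 6, 8, 10; W runs 7, 10, 13, 16 — each is linear in n, where the shown terms are n = 2, 3, 4, 5.
At n = 6 the blocks have lengths 18, 12, 19.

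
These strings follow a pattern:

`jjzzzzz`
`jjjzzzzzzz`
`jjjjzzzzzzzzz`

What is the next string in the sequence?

jjjjjzzzzzzzzzzz

Term n consists of n j's, followed by 2n+1 z's, where the shown terms are n = 2, 3, 4.
Setting n = 5 gives 5, 11 characters in each block.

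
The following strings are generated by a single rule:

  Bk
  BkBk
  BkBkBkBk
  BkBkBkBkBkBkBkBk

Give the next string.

BkBkBkBkBkBkBkBkBkBkBkBkBkBkBkBk

Each string is two copies of the previous one concatenated.
So the next term is two copies of BkBkBkBkBkBkBkBk.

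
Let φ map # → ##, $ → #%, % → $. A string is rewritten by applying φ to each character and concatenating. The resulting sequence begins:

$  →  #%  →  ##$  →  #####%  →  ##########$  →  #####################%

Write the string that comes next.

##########################################$

φ(#####################%) expands symbol-by-symbol to ## ## ## ## ## ## ## ## ## ## ## ## ## ## ## ## ## ## ## ## ## $; joining the 22 pieces gives the next term.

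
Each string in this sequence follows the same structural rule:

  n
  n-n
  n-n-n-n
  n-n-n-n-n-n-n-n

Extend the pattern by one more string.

Every step duplicates the string with '-' between the halves.
Doubling n-n-n-n-n-n-n-n with '-' between the halves:

n-n-n-n-n-n-n-n-n-n-n-n-n-n-n-n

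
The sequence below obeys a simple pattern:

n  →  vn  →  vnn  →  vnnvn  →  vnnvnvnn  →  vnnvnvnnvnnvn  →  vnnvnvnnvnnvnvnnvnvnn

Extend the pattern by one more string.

vnnvnvnnvnnvnvnnvnvnnvnnvnvnnvnnvn

Each term (from the third on) is the previous term followed by the one before it: term 3 = vn·n = vnn.
Continuing: vnnvnvnnvnnvnvnnvnvnn · vnnvnvnnvnnvn gives term 8.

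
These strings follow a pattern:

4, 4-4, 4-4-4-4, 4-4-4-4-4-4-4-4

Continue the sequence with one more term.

4-4-4-4-4-4-4-4-4-4-4-4-4-4-4-4

Each string is two copies of the previous one joined by '-'.
One more doubling of 4-4-4-4-4-4-4-4 gives the answer.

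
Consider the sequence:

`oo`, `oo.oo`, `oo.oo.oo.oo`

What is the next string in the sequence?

Each string is two copies of the previous one joined by '.'.
One more doubling of oo.oo.oo.oo gives the answer.

oo.oo.oo.oo.oo.oo.oo.oo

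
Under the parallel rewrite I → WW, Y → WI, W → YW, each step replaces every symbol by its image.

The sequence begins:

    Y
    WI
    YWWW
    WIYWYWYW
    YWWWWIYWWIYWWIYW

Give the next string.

Replace each of the 16 characters of YWWWWIYWWIYWWIYW in place — WI YW YW YW YW WW WI YW YW WW WI YW YW WW WI YW — and concatenate.

WIYWYWYWYWWWWIYWYWWWWIYWYWWWWIYW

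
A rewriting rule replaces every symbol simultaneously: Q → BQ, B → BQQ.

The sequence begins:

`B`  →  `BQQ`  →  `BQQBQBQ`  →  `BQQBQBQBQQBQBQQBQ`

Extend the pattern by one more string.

BQQBQBQBQQBQBQQBQBQQBQBQBQQBQBQQBQBQBQQBQ

Applying the rule to each of the 17 symbols of BQQBQBQBQQBQBQQBQ gives the pieces BQQ BQ BQ BQQ BQ BQQ BQ BQQ BQ BQ BQQ BQ BQQ BQ BQ BQQ BQ, which concatenate to the answer.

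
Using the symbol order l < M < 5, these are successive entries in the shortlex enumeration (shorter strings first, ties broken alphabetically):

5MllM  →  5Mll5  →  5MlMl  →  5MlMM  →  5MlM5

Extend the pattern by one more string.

Find the rightmost character of 5MlM5 below 5, bump it to the next letter, and reset everything to its right to l.

5Ml5l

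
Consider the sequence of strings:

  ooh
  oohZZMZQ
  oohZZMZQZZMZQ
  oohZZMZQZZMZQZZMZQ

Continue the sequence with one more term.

Each term is the previous one with ZZMZQ appended.
Applying this once more to oohZZMZQZZMZQZZMZQ:

oohZZMZQZZMZQZZMZQZZMZQ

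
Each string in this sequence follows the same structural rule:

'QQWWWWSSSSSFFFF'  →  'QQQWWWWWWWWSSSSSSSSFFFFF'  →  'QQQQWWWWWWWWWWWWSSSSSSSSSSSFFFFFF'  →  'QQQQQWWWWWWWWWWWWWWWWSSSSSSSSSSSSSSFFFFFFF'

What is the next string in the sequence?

The n-th term is n+1 Q's then 4n W's then 3n+2 S's then n+3 F's (n = 1, 2, …).
At n = 5 the blocks have lengths 6, 20, 17, 8.

QQQQQQWWWWWWWWWWWWWWWWWWWWSSSSSSSSSSSSSSSSSFFFFFFFF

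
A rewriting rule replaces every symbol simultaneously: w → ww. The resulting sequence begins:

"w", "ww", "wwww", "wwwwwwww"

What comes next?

Expanding wwwwwwww: w→ww, w→ww, w→ww, w→ww, w→ww, w→ww, w→ww, w→ww. Concatenated: ww ww ww ww ww ww ww ww.

wwwwwwwwwwwwwwww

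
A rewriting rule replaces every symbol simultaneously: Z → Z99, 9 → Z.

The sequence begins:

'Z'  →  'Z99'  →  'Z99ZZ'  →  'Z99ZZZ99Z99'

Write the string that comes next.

Z99ZZZ99Z99Z99ZZZ99ZZ

Apply φ to Z99ZZZ99Z99 symbol by symbol: Z→Z99, 9→Z, 9→Z, Z→Z99, Z→Z99, Z→Z99, 9→Z, 9→Z, Z→Z99, 9→Z, 9→Z; joined: Z99 Z Z Z99 Z99 Z99 Z Z Z99 Z Z.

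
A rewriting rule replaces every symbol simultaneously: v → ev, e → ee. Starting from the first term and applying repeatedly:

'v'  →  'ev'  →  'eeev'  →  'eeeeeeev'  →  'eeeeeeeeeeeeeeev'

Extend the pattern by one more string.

eeeeeeeeeeeeeeeeeeeeeeeeeeeeeeev

Applying the rule to each of the 16 symbols of eeeeeeeeeeeeeeev gives the pieces ee ee ee ee ee ee ee ee ee ee ee ee ee ee ee ev, which concatenate to the answer.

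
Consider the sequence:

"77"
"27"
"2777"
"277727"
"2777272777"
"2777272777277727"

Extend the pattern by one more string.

27772727772777272777272777

Each term (from the third on) is the previous term followed by the one before it: term 3 = 27·77 = 2777.
The next term joins 2777272777277727 and 2777272777.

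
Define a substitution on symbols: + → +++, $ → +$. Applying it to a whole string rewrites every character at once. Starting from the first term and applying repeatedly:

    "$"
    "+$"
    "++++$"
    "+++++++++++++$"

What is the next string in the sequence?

++++++++++++++++++++++++++++++++++++++++$

Replace each of the 14 characters of +++++++++++++$ in place — +++ +++ +++ +++ +++ +++ +++ +++ +++ +++ +++ +++ +++ +$ — and concatenate.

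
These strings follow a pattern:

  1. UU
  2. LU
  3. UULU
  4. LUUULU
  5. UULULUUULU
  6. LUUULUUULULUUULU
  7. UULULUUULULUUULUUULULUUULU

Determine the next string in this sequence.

Each term (from the third on) is the two preceding terms concatenated in order: term 3 = UU·LU = UULU.
Continuing: LUUULUUULULUUULU · UULULUUULULUUULUUULULUUULU gives term 8.

LUUULUUULULUUULUUULULUUULULUUULUUULULUUULU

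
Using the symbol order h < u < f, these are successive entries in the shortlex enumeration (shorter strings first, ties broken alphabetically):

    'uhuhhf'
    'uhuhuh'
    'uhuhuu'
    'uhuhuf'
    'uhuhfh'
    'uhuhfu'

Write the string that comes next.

Find the rightmost character of uhuhfu below f, bump it to the next letter, and reset everything to its right to h.

uhuhff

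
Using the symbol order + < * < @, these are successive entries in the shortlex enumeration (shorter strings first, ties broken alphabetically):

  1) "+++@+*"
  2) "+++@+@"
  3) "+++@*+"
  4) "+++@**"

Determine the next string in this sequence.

Treat +++@** as a base-3 numeral over the given alphabet and add one, carrying through any trailing @'s.

+++@*@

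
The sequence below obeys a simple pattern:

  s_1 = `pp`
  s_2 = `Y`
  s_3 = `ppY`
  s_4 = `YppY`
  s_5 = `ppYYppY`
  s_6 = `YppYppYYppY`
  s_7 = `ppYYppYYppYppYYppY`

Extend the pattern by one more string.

This is a Fibonacci-style word recurrence s(k) = s(k−2)·s(k−1): e.g. pp·Y = ppY.
So term 8 is YppYppYYppY·ppYYppYYppYppYYppY.

YppYppYYppYppYYppYYppYppYYppY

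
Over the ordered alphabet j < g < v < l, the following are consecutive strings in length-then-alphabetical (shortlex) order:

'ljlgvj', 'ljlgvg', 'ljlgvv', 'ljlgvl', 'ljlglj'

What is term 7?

ljlglv

Stepping forward 2 times from ljlglj: ljlglj → ljlglg, then the target.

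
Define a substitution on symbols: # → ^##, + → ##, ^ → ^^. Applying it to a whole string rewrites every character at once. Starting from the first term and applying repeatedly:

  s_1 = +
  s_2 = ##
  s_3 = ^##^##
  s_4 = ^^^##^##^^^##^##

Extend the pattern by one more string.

^^^^^^^##^##^^^##^##^^^^^^^##^##^^^##^##

φ(^^^##^##^^^##^##) expands symbol-by-symbol to ^^ ^^ ^^ ^## ^## ^^ ^## ^## ^^ ^^ ^^ ^## ^## ^^ ^## ^##; joining the 16 pieces gives the next term.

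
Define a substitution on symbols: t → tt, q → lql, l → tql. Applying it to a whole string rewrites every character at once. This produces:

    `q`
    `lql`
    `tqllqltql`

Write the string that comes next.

Expanding tqllqltql: t→tt, q→lql, l→tql, l→tql, q→lql, l→tql, t→tt, q→lql, l→tql. Concatenated: tt lql tql tql lql tql tt lql tql.

ttlqltqltqllqltqlttlqltql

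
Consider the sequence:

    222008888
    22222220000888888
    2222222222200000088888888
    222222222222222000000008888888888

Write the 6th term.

2222222222222222222222200000000000088888888888888

Term n consists of 4n-1 2's, followed by 2n 0's, followed by 2n+2 8's (n = 1, 2, …).
For term 6, n = 6, so the run lengths are 23, 12, 14.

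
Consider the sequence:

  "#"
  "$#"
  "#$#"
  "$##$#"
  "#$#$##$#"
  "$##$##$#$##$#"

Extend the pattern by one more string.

#$#$##$#$##$##$#$##$#

This is a Fibonacci-style word recurrence s(k) = s(k−2)·s(k−1): e.g. #·$# = #$#.
The next term joins #$#$##$# and $##$##$#$##$#.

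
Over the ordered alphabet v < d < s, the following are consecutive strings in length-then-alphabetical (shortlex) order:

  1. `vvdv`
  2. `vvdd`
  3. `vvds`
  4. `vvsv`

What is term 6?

Advancing 2 positions from vvsv through vvsv → vvsd reaches term 6.

vvss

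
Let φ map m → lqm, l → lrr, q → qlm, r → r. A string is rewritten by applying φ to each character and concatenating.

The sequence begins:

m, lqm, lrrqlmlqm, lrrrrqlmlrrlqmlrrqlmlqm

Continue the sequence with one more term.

lrrrrrrqlmlrrlqmlrrrrlrrqlmlqmlrrrrqlmlrrlqmlrrqlmlqm

φ(lrrrrqlmlrrlqmlrrqlmlqm) expands symbol-by-symbol to lrr r r r r qlm lrr lqm lrr r r lrr qlm lqm lrr r r qlm lrr lqm lrr qlm lqm; joining the 23 pieces gives the next term.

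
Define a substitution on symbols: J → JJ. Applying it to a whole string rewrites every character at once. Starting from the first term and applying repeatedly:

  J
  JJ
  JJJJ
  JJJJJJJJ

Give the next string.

JJJJJJJJJJJJJJJJ

Expanding JJJJJJJJ: J→JJ, J→JJ, J→JJ, J→JJ, J→JJ, J→JJ, J→JJ, J→JJ. Concatenated: JJ JJ JJ JJ JJ JJ JJ JJ.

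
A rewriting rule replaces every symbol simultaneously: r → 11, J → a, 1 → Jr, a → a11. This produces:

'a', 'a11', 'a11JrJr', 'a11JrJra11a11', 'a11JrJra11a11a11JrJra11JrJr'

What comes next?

Rewriting the 27 symbols of a11JrJra11a11a11JrJra11JrJr one by one yields a11 Jr Jr a 11 a 11 a11 Jr Jr a11 Jr Jr a11 Jr Jr a 11 a 11 a11 Jr Jr a 11 a 11; concatenated:

a11JrJra11a11a11JrJra11JrJra11JrJra11a11a11JrJra11a11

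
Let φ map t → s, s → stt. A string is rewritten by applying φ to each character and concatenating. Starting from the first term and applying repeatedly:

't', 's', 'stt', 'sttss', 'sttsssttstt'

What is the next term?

Expanding sttsssttstt: s→stt, t→s, t→s, s→stt, s→stt, s→stt, t→s, t→s, s→stt, t→s, t→s. Concatenated: stt s s stt stt stt s s stt s s.

sttsssttsttsttsssttss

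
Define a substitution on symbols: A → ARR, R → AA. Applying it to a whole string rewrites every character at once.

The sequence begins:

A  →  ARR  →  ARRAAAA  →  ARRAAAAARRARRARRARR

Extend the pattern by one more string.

Rewriting the 19 symbols of ARRAAAAARRARRARRARR one by one yields ARR AA AA ARR ARR ARR ARR ARR AA AA ARR AA AA ARR AA AA ARR AA AA; concatenated:

ARRAAAAARRARRARRARRARRAAAAARRAAAAARRAAAAARRAAAA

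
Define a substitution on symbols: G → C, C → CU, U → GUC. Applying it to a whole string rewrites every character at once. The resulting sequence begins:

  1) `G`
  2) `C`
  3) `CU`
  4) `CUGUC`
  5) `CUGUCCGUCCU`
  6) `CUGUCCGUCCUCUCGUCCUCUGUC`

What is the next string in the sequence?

Applying the rule to each of the 24 symbols of CUGUCCGUCCUCUCGUCCUCUGUC gives the pieces CU GUC C GUC CU CU C GUC CU CU GUC CU GUC CU C GUC CU CU GUC CU GUC C GUC CU, which concatenate to the answer.

CUGUCCGUCCUCUCGUCCUCUGUCCUGUCCUCGUCCUCUGUCCUGUCCGUCCU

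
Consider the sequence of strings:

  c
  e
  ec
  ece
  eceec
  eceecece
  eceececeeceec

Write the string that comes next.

This is a Fibonacci-style word recurrence s(k) = s(k−1)·s(k−2): e.g. e·c = ec.
The next term joins eceececeeceec and eceecece.

eceececeeceececeecece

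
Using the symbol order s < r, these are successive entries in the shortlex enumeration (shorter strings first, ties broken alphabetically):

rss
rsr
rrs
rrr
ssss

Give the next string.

sssr

The successor of ssss increments the rightmost position that isn't already r and resets every position after it to s.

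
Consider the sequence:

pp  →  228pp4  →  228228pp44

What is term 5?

228228228228pp4444

Every step adds 228 to the front and 4 to the end of the previous string.
From 228228pp44, 2 further steps: 228228pp44 → 228228228pp444 → (answer).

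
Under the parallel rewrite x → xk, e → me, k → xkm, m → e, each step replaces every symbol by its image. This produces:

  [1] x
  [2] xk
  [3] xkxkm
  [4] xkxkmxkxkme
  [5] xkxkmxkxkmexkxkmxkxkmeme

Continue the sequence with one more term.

Rewriting the 24 symbols of xkxkmxkxkmexkxkmxkxkmeme one by one yields xk xkm xk xkm e xk xkm xk xkm e me xk xkm xk xkm e xk xkm xk xkm e me e me; concatenated:

xkxkmxkxkmexkxkmxkxkmemexkxkmxkxkmexkxkmxkxkmemeeme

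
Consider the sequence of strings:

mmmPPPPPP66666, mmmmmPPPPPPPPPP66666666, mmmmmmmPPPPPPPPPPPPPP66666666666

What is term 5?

mmmmmmmmmmmPPPPPPPPPPPPPPPPPPPPPP66666666666666666

Each string has the form m^{2n-1} P^{4n-2} 6^{3n-1}, where the shown terms are n = 2, 3, 4.
At n = 6 the blocks have lengths 11, 22, 17.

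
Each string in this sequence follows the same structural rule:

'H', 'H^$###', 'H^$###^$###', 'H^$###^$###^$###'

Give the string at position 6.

The strings grow by a fixed suffix ^$### each time.
From H^$###^$###^$###, 2 further steps: H^$###^$###^$### → H^$###^$###^$###^$### → (answer).

H^$###^$###^$###^$###^$###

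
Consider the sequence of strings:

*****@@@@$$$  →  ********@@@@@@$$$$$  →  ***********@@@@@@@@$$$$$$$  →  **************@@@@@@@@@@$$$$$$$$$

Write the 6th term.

********************@@@@@@@@@@@@@@$$$$$$$$$$$$$

Term n consists of 3n+2 *'s, followed by 2n+2 @'s, followed by 2n+1 $'s (n = 1, 2, …).
For term 6, n = 6, so the run lengths are 20, 14, 13.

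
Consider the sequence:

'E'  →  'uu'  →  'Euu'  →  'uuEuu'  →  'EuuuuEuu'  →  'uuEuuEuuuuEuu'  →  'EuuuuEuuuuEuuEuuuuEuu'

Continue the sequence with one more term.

uuEuuEuuuuEuuEuuuuEuuuuEuuEuuuuEuu

This is a Fibonacci-style word recurrence s(k) = s(k−2)·s(k−1): e.g. E·uu = Euu.
Continuing: uuEuuEuuuuEuu · EuuuuEuuuuEuuEuuuuEuu gives term 8.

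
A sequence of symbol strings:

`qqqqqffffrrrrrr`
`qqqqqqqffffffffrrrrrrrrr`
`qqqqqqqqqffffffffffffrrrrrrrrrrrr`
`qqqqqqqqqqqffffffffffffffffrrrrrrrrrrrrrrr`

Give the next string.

The n-th term is 2n+3 q's then 4n f's then 3n+3 r's (n = 1, 2, …).
Setting n = 5 gives 13, 20, 18 characters in each block.

qqqqqqqqqqqqqffffffffffffffffffffrrrrrrrrrrrrrrrrrr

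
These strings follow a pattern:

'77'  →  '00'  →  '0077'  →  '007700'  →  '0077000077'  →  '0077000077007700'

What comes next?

Each term (from the third on) is the previous term followed by the one before it: term 3 = 00·77 = 0077.
The next term joins 0077000077007700 and 0077000077.

00770000770077000077000077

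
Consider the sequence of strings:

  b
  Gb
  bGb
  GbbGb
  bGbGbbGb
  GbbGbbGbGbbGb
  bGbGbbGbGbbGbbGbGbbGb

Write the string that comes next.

From term 3 onward, concatenate the second-to-last term with the last: b·Gb = bGb, Gb·bGb = GbbGb, …
Continuing: GbbGbbGbGbbGb · bGbGbbGbGbbGbbGbGbbGb gives term 8.

GbbGbbGbGbbGbbGbGbbGbGbbGbbGbGbbGb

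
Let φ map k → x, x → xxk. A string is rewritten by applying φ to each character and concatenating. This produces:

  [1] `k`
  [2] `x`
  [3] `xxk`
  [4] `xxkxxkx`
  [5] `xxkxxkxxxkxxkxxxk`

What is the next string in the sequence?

xxkxxkxxxkxxkxxxkxxkxxkxxxkxxkxxxkxxkxxkx

Applying the rule to each of the 17 symbols of xxkxxkxxxkxxkxxxk gives the pieces xxk xxk x xxk xxk x xxk xxk xxk x xxk xxk x xxk xxk xxk x, which concatenate to the answer.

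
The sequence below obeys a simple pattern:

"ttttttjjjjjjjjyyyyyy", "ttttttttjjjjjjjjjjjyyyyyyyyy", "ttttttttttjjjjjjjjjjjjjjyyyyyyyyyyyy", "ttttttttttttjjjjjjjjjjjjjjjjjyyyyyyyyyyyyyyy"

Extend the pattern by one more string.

Each string has the form t^{2n+2} j^{3n+2} y^{3n}, where the shown terms are n = 2, 3, 4, 5.
Setting n = 6 gives 14, 20, 18 characters in each block.

ttttttttttttttjjjjjjjjjjjjjjjjjjjjyyyyyyyyyyyyyyyyyy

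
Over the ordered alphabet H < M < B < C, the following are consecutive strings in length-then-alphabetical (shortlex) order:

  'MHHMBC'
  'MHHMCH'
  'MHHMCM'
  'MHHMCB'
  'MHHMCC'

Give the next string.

MHHBHH

Treat MHHMCC as a base-4 numeral over the given alphabet and add one, carrying through any trailing C's.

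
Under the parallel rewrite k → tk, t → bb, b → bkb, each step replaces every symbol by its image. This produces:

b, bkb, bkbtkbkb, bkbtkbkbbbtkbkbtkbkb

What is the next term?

Applying the rule to each of the 20 symbols of bkbtkbkbbbtkbkbtkbkb gives the pieces bkb tk bkb bb tk bkb tk bkb bkb bkb bb tk bkb tk bkb bb tk bkb tk bkb, which concatenate to the answer.

bkbtkbkbbbtkbkbtkbkbbkbbkbbbtkbkbtkbkbbbtkbkbtkbkb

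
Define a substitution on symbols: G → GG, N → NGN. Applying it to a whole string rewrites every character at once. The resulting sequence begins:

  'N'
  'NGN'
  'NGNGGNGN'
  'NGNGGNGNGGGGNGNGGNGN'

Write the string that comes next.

NGNGGNGNGGGGNGNGGNGNGGGGGGGGNGNGGNGNGGGGNGNGGNGN

Replace each of the 20 characters of NGNGGNGNGGGGNGNGGNGN in place — NGN GG NGN GG GG NGN GG NGN GG GG GG GG NGN GG NGN GG GG NGN GG NGN — and concatenate.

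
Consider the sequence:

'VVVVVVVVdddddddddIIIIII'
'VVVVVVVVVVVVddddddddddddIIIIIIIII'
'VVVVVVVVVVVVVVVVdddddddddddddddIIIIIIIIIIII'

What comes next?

Reading off run lengths: V runs 8, 12, 16; d runs 9, 12, 15; I runs 6, 9, 12 — each is linear in n, where the shown terms are n = 2, 3, 4.
Setting n = 5 gives 20, 18, 15 characters in each block.

VVVVVVVVVVVVVVVVVVVVddddddddddddddddddIIIIIIIIIIIIIII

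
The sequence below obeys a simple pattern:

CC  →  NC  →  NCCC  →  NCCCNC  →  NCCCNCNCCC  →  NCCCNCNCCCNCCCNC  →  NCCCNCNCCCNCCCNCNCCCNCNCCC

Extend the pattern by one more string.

NCCCNCNCCCNCCCNCNCCCNCNCCCNCCCNCNCCCNCCCNC

This is a Fibonacci-style word recurrence s(k) = s(k−1)·s(k−2): e.g. NC·CC = NCCC.
So term 8 is NCCCNCNCCCNCCCNCNCCCNCNCCC·NCCCNCNCCCNCCCNC.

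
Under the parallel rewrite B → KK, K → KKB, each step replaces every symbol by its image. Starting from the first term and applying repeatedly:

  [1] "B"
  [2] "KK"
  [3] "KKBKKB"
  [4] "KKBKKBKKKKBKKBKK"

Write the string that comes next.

Applying the rule to each of the 16 symbols of KKBKKBKKKKBKKBKK gives the pieces KKB KKB KK KKB KKB KK KKB KKB KKB KKB KK KKB KKB KK KKB KKB, which concatenate to the answer.

KKBKKBKKKKBKKBKKKKBKKBKKBKKBKKKKBKKBKKKKBKKB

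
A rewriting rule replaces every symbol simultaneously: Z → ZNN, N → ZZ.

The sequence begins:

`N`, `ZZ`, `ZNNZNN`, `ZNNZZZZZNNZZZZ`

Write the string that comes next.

φ(ZNNZZZZZNNZZZZ) expands symbol-by-symbol to ZNN ZZ ZZ ZNN ZNN ZNN ZNN ZNN ZZ ZZ ZNN ZNN ZNN ZNN; joining the 14 pieces gives the next term.

ZNNZZZZZNNZNNZNNZNNZNNZZZZZNNZNNZNNZNN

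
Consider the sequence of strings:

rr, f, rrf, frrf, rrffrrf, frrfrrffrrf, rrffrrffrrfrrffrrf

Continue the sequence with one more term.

From term 3 onward, concatenate the second-to-last term with the last: rr·f = rrf, f·rrf = frrf, …
The next term joins frrfrrffrrf and rrffrrffrrfrrffrrf.

frrfrrffrrfrrffrrffrrfrrffrrf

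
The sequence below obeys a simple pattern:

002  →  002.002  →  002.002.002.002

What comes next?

s(k+1) = s(k)·.·s(k) — each term doubles the last with '.' between the halves.
Doubling 002.002.002.002 with '.' between the halves:

002.002.002.002.002.002.002.002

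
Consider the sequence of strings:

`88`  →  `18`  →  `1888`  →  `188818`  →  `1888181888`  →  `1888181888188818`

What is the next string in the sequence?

18881818881888181888181888

This is a Fibonacci-style word recurrence s(k) = s(k−1)·s(k−2): e.g. 18·88 = 1888.
So term 7 is 1888181888188818·1888181888.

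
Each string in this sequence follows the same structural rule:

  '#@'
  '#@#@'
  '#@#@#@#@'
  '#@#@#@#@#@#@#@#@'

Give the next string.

#@#@#@#@#@#@#@#@#@#@#@#@#@#@#@#@

s(k+1) = s(k)·s(k) — each term doubles the last.
So the next term is two copies of #@#@#@#@#@#@#@#@.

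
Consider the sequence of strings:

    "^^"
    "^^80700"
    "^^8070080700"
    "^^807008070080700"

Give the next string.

^^80700807008070080700

Each term is the previous one with 80700 appended.
So the next term is ^^807008070080700·80700.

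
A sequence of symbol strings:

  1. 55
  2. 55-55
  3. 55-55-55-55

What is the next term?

s(k+1) = s(k)·-·s(k) — each term doubles the last with '-' between the halves.
So the next term is two copies of 55-55-55-55 with '-' between the halves.

55-55-55-55-55-55-55-55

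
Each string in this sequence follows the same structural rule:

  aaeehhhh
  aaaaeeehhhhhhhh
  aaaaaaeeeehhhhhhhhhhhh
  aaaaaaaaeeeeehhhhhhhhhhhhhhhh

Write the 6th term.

Reading off run lengths: a runs 2, 4, 6, 8; e runs 2, 3, 4, 5; h runs 4, 8, 12, 16 — each is linear in n (n = 1, 2, …).
Setting n = 6 gives 12, 7, 24 characters in each block.

aaaaaaaaaaaaeeeeeeehhhhhhhhhhhhhhhhhhhhhhhh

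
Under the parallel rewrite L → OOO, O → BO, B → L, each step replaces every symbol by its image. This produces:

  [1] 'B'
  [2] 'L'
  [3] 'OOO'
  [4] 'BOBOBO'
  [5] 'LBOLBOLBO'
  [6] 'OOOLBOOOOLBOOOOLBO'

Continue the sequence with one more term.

φ(OOOLBOOOOLBOOOOLBO) expands symbol-by-symbol to BO BO BO OOO L BO BO BO BO OOO L BO BO BO BO OOO L BO; joining the 18 pieces gives the next term.

BOBOBOOOOLBOBOBOBOOOOLBOBOBOBOOOOLBO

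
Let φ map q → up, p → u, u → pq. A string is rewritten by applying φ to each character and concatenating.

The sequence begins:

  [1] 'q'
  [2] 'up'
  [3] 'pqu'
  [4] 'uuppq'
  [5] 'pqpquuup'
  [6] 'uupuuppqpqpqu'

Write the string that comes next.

φ(uupuuppqpqpqu) expands symbol-by-symbol to pq pq u pq pq u u up u up u up pq; joining the 13 pieces gives the next term.

pqpqupqpquuupuupuuppq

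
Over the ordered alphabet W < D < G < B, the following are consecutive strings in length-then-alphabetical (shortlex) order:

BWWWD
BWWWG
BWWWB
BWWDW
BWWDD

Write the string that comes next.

Find the rightmost character of BWWDD below B, bump it to the next letter, and reset everything to its right to W.

BWWDG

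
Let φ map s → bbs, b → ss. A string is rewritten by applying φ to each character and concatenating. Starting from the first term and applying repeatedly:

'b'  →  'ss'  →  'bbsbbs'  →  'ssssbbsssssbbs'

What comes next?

Rewriting the 14 symbols of ssssbbsssssbbs one by one yields bbs bbs bbs bbs ss ss bbs bbs bbs bbs bbs ss ss bbs; concatenated:

bbsbbsbbsbbsssssbbsbbsbbsbbsbbsssssbbs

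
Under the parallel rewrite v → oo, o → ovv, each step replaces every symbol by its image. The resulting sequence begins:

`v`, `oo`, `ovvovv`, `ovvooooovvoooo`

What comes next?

Rewriting the 14 symbols of ovvooooovvoooo one by one yields ovv oo oo ovv ovv ovv ovv ovv oo oo ovv ovv ovv ovv; concatenated:

ovvooooovvovvovvovvovvooooovvovvovvovv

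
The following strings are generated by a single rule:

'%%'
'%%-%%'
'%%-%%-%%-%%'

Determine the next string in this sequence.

%%-%%-%%-%%-%%-%%-%%-%%

s(k+1) = s(k)·-·s(k) — each term doubles the last with '-' between the halves.
One more doubling of %%-%%-%%-%% gives the answer.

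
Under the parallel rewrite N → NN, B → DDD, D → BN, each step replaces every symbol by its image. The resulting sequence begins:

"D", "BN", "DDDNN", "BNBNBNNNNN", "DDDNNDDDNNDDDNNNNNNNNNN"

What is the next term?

Rewriting the 23 symbols of DDDNNDDDNNDDDNNNNNNNNNN one by one yields BN BN BN NN NN BN BN BN NN NN BN BN BN NN NN NN NN NN NN NN NN NN NN; concatenated:

BNBNBNNNNNBNBNBNNNNNBNBNBNNNNNNNNNNNNNNNNNNNNN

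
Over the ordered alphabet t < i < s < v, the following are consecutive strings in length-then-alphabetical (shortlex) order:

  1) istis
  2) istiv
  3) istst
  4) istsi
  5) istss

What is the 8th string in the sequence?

istvi

Advancing 3 positions from istss through istss → istsv → istvt reaches term 8.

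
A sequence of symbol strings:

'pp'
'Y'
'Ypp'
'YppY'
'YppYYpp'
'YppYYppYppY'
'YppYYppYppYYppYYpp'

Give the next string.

YppYYppYppYYppYYppYppYYppYppY

Each term (from the third on) is the previous term followed by the one before it: term 3 = Y·pp = Ypp.
The next term joins YppYYppYppYYppYYpp and YppYYppYppY.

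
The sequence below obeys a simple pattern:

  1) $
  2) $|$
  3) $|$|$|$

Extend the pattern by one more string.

Every step duplicates the string with '|' between the halves.
Doubling $|$|$|$ with '|' between the halves:

$|$|$|$|$|$|$|$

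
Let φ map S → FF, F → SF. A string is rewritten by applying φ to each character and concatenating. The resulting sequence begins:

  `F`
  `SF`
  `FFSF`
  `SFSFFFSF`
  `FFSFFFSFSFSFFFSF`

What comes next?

Replace each of the 16 characters of FFSFFFSFSFSFFFSF in place — SF SF FF SF SF SF FF SF FF SF FF SF SF SF FF SF — and concatenate.

SFSFFFSFSFSFFFSFFFSFFFSFSFSFFFSF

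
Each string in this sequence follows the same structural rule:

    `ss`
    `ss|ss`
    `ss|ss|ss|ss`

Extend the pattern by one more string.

Every step duplicates the string with '|' between the halves.
Doubling ss|ss|ss|ss with '|' between the halves:

ss|ss|ss|ss|ss|ss|ss|ss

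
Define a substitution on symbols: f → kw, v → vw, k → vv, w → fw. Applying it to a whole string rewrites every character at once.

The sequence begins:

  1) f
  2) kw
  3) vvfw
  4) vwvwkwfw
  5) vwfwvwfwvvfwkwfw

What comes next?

φ(vwfwvwfwvvfwkwfw) expands symbol-by-symbol to vw fw kw fw vw fw kw fw vw vw kw fw vv fw kw fw; joining the 16 pieces gives the next term.

vwfwkwfwvwfwkwfwvwvwkwfwvvfwkwfw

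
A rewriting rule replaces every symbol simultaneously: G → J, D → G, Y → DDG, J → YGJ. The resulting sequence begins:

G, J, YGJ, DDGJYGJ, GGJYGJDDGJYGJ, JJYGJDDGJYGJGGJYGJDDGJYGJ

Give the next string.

Applying the rule to each of the 25 symbols of JJYGJDDGJYGJGGJYGJDDGJYGJ gives the pieces YGJ YGJ DDG J YGJ G G J YGJ DDG J YGJ J J YGJ DDG J YGJ G G J YGJ DDG J YGJ, which concatenate to the answer.

YGJYGJDDGJYGJGGJYGJDDGJYGJJJYGJDDGJYGJGGJYGJDDGJYGJ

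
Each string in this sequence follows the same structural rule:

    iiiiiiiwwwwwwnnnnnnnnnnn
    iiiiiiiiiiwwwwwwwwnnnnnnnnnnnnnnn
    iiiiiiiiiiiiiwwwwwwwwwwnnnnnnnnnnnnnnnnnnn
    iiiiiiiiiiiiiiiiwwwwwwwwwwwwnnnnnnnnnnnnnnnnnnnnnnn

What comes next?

Reading off run lengths: i runs 7, 10, 13, 16; w runs 6, 8, 10, 12; n runs 11, 15, 19, 23 — each is linear in n, where the shown terms are n = 2, 3, 4, 5.
At n = 6 the blocks have lengths 19, 14, 27.

iiiiiiiiiiiiiiiiiiiwwwwwwwwwwwwwwnnnnnnnnnnnnnnnnnnnnnnnnnnn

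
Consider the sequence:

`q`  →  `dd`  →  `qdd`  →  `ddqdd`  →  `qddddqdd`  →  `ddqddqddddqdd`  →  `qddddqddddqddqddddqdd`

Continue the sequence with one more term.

From term 3 onward, concatenate the second-to-last term with the last: q·dd = qdd, dd·qdd = ddqdd, …
The next term joins ddqddqddddqdd and qddddqddddqddqddddqdd.

ddqddqddddqddqddddqddddqddqddddqdd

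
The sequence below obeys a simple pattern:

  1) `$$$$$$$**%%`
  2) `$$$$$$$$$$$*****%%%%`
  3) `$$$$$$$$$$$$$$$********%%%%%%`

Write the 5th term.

$$$$$$$$$$$$$$$$$$$$$$$**************%%%%%%%%%%

Each string has the form $^{4n+3} *^{3n-1} %^{2n} (n = 1, 2, …).
At n = 5 the blocks have lengths 23, 14, 10.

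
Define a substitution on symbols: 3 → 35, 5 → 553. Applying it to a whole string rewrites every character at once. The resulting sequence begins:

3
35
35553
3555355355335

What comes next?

3555355355335553553355535533535553

φ(3555355355335) expands symbol-by-symbol to 35 553 553 553 35 553 553 35 553 553 35 35 553; joining the 13 pieces gives the next term.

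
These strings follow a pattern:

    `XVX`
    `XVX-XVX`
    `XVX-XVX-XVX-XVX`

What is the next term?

Each string is two copies of the previous one joined by '-'.
Doubling XVX-XVX-XVX-XVX with '-' between the halves:

XVX-XVX-XVX-XVX-XVX-XVX-XVX-XVX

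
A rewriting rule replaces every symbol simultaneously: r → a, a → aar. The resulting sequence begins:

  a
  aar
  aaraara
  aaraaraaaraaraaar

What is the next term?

Applying the rule to each of the 17 symbols of aaraaraaaraaraaar gives the pieces aar aar a aar aar a aar aar aar a aar aar a aar aar aar a, which concatenate to the answer.

aaraaraaaraaraaaraaraaraaaraaraaaraaraara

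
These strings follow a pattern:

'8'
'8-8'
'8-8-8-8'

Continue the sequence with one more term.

8-8-8-8-8-8-8-8

s(k+1) = s(k)·-·s(k) — each term doubles the last with '-' between the halves.
So the next term is two copies of 8-8-8-8 with '-' between the halves.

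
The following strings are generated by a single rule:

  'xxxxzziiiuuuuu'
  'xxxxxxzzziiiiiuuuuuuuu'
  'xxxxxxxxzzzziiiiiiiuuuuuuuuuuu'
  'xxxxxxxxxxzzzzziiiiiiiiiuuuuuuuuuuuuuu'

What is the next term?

Each string has the form x^{2n} z^{n} i^{2n-1} u^{3n-1}, where the shown terms are n = 2, 3, 4, 5.
Setting n = 6 gives 12, 6, 11, 17 characters in each block.

xxxxxxxxxxxxzzzzzziiiiiiiiiiiuuuuuuuuuuuuuuuuu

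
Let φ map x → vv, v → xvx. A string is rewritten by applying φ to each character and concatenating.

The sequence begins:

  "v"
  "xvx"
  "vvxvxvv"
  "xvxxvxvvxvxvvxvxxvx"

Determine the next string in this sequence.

Applying the rule to each of the 19 symbols of xvxxvxvvxvxvvxvxxvx gives the pieces vv xvx vv vv xvx vv xvx xvx vv xvx vv xvx xvx vv xvx vv vv xvx vv, which concatenate to the answer.

vvxvxvvvvxvxvvxvxxvxvvxvxvvxvxxvxvvxvxvvvvxvxvv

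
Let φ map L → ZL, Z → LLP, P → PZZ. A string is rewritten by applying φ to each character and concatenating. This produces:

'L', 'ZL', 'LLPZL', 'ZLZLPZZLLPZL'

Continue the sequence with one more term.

Expanding ZLZLPZZLLPZL: Z→LLP, L→ZL, Z→LLP, L→ZL, P→PZZ, Z→LLP, Z→LLP, L→ZL, L→ZL, P→PZZ, Z→LLP, L→ZL. Concatenated: LLP ZL LLP ZL PZZ LLP LLP ZL ZL PZZ LLP ZL.

LLPZLLLPZLPZZLLPLLPZLZLPZZLLPZL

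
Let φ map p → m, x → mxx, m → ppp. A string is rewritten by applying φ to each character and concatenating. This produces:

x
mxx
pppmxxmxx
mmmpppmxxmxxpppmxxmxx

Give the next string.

pppppppppmmmpppmxxmxxpppmxxmxxmmmpppmxxmxxpppmxxmxx

Applying the rule to each of the 21 symbols of mmmpppmxxmxxpppmxxmxx gives the pieces ppp ppp ppp m m m ppp mxx mxx ppp mxx mxx m m m ppp mxx mxx ppp mxx mxx, which concatenate to the answer.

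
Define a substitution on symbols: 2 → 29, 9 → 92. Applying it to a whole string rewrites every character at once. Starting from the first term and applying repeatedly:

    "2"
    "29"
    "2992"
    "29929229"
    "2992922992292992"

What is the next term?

Rewriting the 16 symbols of 2992922992292992 one by one yields 29 92 92 29 92 29 29 92 92 29 29 92 29 92 92 29; concatenated:

29929229922929929229299229929229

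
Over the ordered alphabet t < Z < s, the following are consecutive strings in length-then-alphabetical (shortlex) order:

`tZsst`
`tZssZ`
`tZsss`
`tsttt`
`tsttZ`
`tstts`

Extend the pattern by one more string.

Find the rightmost character of tstts below s, bump it to the next letter, and reset everything to its right to t.

tstZt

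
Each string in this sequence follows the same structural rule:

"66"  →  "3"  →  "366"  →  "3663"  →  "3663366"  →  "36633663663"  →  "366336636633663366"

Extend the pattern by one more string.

36633663663366336636633663663

This is a Fibonacci-style word recurrence s(k) = s(k−1)·s(k−2): e.g. 3·66 = 366.
So term 8 is 366336636633663366·36633663663.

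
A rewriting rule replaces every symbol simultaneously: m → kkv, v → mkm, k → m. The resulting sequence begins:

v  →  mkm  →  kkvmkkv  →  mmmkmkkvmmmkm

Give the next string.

kkvkkvkkvmkkvmmmkmkkvkkvkkvmkkv

Applying the rule to each of the 13 symbols of mmmkmkkvmmmkm gives the pieces kkv kkv kkv m kkv m m mkm kkv kkv kkv m kkv, which concatenate to the answer.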